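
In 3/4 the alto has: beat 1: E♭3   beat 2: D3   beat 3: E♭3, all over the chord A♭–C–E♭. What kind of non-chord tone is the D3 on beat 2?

Lower neighbor tone.

The harmony at that moment is A♭ major triad (A♭, C, E♭); D3 is not a chord tone.
It is approached by step down from E♭3 and left by step up to E♭3.
Step away and step back to the same note — a neighbor tone (lower neighbor).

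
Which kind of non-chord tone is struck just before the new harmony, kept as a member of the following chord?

Approach: ahead of the chord change (typically by step), so it is dissonant against the current harmony. Departure: none — the same pitch is restated or held and is a chord tone of the new harmony.
Dissonant first, consonant once the harmony catches up: the note simply arrives early — an anticipation. (The reverse timing, consonant first and dissonant after the change, would be a suspension or retardation.)

Anticipation.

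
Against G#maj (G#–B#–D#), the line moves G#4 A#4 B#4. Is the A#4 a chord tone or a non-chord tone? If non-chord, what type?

The harmony at that moment is G# major triad (G#, B#, D#); A#4 is not a chord tone.
It is approached by step up from G#4 and left by step up to B#4.
Step in, step out in the same direction — a passing tone.

Non-chord tone — a passing tone.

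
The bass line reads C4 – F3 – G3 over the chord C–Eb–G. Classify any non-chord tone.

The harmony at that moment is C minor triad (C, Eb, G); F3 is not a chord tone.
It is approached by leap down from C4 and left by step up to G3.
Leap in, step out — an appoggiatura.

F3 is an appoggiatura.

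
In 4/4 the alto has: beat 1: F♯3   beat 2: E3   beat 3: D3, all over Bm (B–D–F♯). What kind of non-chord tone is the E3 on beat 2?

Passing tone.

The harmony at that moment is B minor triad (B, D, F♯); E3 is not a chord tone.
It is approached by step down from F♯3 and left by step down to D3.
Step in, step out in the same direction — a passing tone.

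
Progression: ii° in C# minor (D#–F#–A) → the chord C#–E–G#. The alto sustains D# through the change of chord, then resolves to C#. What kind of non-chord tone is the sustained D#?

The harmony at that moment is C# minor triad (C#, E, G#); D# is not a chord tone.
It is held over (the same pitch as the preceding D#) and left by step down to C#.
Held over from the previous chord and resolving down by step — a suspension.

D# is a suspension.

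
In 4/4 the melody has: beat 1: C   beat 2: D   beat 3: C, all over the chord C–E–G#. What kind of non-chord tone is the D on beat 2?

Upper neighbor tone.

The harmony at that moment is C augmented triad (C, E, G#); D is not a chord tone.
It is approached by step up from C and left by step down to C.
Step away and step back to the same note — a neighbor tone (upper neighbor).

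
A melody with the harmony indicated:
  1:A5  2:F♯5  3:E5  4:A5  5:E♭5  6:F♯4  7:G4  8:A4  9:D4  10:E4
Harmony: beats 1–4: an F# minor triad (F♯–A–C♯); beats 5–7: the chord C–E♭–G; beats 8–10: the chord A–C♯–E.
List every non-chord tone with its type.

The harmony at that moment is F♯ minor triad (F♯, A, C♯); E5 is not a chord tone.
It is approached by step down from F♯5 and left by leap up to A5.
Step in, leap out — an escape tone.
The harmony at that moment is C minor triad (C, E♭, G); F♯4 is not a chord tone.
It is approached by leap down from E♭5 and left by step up to G4.
Leap in, step out — an appoggiatura.
The harmony at that moment is A major triad (A, C♯, E); D4 is not a chord tone.
It is approached by leap down from A4 and left by step up to E4.
Leap in, step out — an appoggiatura.

E5 (beat 3) — escape tone; F♯4 (beat 6) — appoggiatura; D4 (beat 9) — appoggiatura.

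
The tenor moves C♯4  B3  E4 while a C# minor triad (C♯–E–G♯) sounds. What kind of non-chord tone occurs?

B3 is an escape tone.

The harmony at that moment is C♯ minor triad (C♯, E, G♯); B3 is not a chord tone.
It is approached by step down from C♯4 and left by leap up to E4.
Step in, leap out — an escape tone.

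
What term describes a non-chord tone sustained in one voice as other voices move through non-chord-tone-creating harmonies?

Approach: none. Departure: none — a single pitch is sustained while the chords change around it, passing through harmonies that do not contain it.
No melodic motion at all; the dissonance is created entirely by the moving harmonies against the stationary note — a pedal tone (pedal point).

Pedal tone.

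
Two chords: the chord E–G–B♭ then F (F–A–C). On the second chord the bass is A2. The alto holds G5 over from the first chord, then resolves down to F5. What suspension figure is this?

7–6 suspension.

At the second chord the bass is A2. The suspended G5 lies a seventh above the bass; after resolving down by step to F5, the interval above the bass becomes a sixth.
Suspension figures are named by those two intervals: 7–6.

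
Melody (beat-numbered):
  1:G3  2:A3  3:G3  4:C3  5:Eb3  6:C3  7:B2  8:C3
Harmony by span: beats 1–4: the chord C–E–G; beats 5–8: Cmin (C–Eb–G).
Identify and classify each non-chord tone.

The harmony at that moment is C major triad (C, E, G); A3 is not a chord tone.
It is approached by step up from G3 and left by step down to G3.
Step away and step back to the same note — a neighbor tone (upper neighbor).
The harmony at that moment is C minor triad (C, Eb, G); B2 is not a chord tone.
It is approached by step down from C3 and left by step up to C3.
Step away and step back to the same note — a neighbor tone (lower neighbor).

A3 (beat 2) — neighbor tone; B2 (beat 7) — neighbor tone.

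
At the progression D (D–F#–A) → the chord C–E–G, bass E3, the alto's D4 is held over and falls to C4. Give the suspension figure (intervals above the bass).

7–6 suspension.

At the second chord the bass is E3. The suspended D4 lies a seventh above the bass; after resolving down by step to C4, the interval above the bass becomes a sixth.
Suspension figures are named by those two intervals: 7–6.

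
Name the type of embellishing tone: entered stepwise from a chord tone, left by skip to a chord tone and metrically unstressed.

Approach: by step. Departure: by leap. Metric position: weak.
Step in, leap out, from a weak position — an escape tone (échappée). (It is the mirror image of the appoggiatura, which leaps in and steps out on a strong beat.)

Escape tone.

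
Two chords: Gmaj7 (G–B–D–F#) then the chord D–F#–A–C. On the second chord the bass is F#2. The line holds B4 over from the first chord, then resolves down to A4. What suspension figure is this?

At the second chord the bass is F#2. The suspended B4 lies a fourth above the bass; after resolving down by step to A4, the interval above the bass becomes a third.
Suspension figures are named by those two intervals: 4–3.

4–3 suspension.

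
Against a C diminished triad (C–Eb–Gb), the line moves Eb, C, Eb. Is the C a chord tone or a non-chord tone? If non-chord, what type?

Chord tone (the root of C diminished triad).

C diminished triad contains C, Eb, Gb; C is the root, so it is a chord tone.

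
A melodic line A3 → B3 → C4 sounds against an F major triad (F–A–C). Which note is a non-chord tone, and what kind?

The harmony at that moment is F major triad (F, A, C); B3 is not a chord tone.
It is approached by step up from A3 and left by step up to C4.
Step in, step out in the same direction — a passing tone.

B3 is a passing tone.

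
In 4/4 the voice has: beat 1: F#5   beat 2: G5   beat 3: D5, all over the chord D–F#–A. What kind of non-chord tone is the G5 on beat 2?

Escape tone.

The harmony at that moment is D major triad (D, F#, A); G5 is not a chord tone.
It is approached by step up from F#5 and left by leap down to D5.
Step in, leap out, on a weak beat — an escape tone.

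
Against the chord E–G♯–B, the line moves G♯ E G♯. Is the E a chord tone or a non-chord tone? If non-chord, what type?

E major triad contains E, G♯, B; E is the root, so it is a chord tone.

Chord tone (the root of E major triad).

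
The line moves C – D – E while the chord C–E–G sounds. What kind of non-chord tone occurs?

The harmony at that moment is C major triad (C, E, G); D is not a chord tone.
It is approached by step up from C and left by step up to E.
Step in, step out in the same direction — a passing tone.

D is a passing tone.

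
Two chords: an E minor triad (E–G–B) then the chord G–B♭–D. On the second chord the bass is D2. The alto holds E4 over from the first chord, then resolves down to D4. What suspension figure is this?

At the second chord the bass is D2. The suspended E4 lies a ninth above the bass; after resolving down by step to D4, the interval above the bass becomes an octave.
Suspension figures are named by those two intervals: 9–8.

9–8 suspension.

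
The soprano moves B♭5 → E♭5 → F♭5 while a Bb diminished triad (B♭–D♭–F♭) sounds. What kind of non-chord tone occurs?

E♭5 is an appoggiatura.

The harmony at that moment is B♭ diminished triad (B♭, D♭, F♭); E♭5 is not a chord tone.
It is approached by leap down from B♭5 and left by step up to F♭5.
Leap in, step out — an appoggiatura.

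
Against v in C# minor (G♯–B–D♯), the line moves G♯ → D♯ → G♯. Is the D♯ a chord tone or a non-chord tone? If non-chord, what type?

G# minor triad contains G♯, B, D♯; D♯ is the fifth, so it is a chord tone.

Chord tone (the fifth of G# minor triad).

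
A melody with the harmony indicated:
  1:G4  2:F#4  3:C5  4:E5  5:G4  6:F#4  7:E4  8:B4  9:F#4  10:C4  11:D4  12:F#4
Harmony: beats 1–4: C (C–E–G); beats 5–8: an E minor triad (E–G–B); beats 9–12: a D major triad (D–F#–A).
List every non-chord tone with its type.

The harmony at that moment is C major triad (C, E, G); F#4 is not a chord tone.
It is approached by step down from G4 and left by leap up to C5.
Step in, leap out — an escape tone.
The harmony at that moment is E minor triad (E, G, B); F#4 is not a chord tone.
It is approached by step down from G4 and left by step down to E4.
Step in, step out in the same direction — a passing tone.
The harmony at that moment is D major triad (D, F#, A); C4 is not a chord tone.
It is approached by leap down from F#4 and left by step up to D4.
Leap in, step out — an appoggiatura.

F#4 (beat 2) — escape tone; F#4 (beat 6) — passing tone; C4 (beat 10) — appoggiatura.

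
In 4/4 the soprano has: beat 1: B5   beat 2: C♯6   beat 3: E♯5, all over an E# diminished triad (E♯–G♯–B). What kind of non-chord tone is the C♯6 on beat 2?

Escape tone.

The harmony at that moment is E♯ diminished triad (E♯, G♯, B); C♯6 is not a chord tone.
It is approached by step up from B5 and left by leap down to E♯5.
Step in, leap out, on a weak beat — an escape tone.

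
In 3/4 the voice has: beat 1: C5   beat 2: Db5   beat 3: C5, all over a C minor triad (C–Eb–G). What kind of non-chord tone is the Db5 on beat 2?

The harmony at that moment is C minor triad (C, Eb, G); Db5 is not a chord tone.
It is approached by step up from C5 and left by step down to C5.
Step away and step back to the same note — a neighbor tone (upper neighbor).

Upper neighbor tone.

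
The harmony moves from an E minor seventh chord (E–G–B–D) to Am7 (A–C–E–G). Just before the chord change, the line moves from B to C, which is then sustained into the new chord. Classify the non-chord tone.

The harmony at that moment is E minor seventh chord (E, G, B, D); C is not a chord tone.
It is approached by step up from B and then sustained as the same pitch into the next harmony.
Arriving early and becoming a chord tone when the harmony changes — an anticipation.

C is an anticipation.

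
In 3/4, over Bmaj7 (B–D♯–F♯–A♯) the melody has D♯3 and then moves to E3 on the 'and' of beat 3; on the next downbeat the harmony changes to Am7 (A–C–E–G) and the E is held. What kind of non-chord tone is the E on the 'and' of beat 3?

The harmony at that moment is B major seventh chord (B, D♯, F♯, A♯); E3 is not a chord tone.
It is approached by step up from D♯3 and then sustained as the same pitch into the next harmony.
Arriving early and becoming a chord tone when the harmony changes — an anticipation.

Anticipation.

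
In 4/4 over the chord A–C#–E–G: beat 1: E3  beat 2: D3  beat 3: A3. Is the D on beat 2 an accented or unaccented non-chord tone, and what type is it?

The harmony at that moment is A dominant seventh chord (A, C#, E, G); D3 is not a chord tone.
It is approached by step down from E3 and left by leap up to A3.
Step in, leap out — an escape tone.
It falls on a weak beat, so it is unaccented.

Unaccented escape tone.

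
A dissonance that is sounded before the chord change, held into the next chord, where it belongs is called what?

Anticipation.

Approach: ahead of the chord change (typically by step), so it is dissonant against the current harmony. Departure: none — the same pitch is restated or held and is a chord tone of the new harmony.
Dissonant first, consonant once the harmony catches up: the note simply arrives early — an anticipation. (The reverse timing, consonant first and dissonant after the change, would be a suspension or retardation.)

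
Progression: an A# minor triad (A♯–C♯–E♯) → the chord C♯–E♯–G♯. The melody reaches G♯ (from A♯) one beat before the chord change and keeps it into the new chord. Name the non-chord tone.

The harmony at that moment is A♯ minor triad (A♯, C♯, E♯); G♯ is not a chord tone.
It is approached by step down from A♯ and then sustained as the same pitch into the next harmony.
Arriving early and becoming a chord tone when the harmony changes — an anticipation.

G♯ is an anticipation.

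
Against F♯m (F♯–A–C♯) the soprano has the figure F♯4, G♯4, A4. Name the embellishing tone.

The harmony at that moment is F♯ minor triad (F♯, A, C♯); G♯4 is not a chord tone.
It is approached by step up from F♯4 and left by step up to A4.
Step in, step out in the same direction — a passing tone.

G♯4 is a passing tone.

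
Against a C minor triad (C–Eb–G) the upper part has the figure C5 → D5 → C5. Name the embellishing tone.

The harmony at that moment is C minor triad (C, Eb, G); D5 is not a chord tone.
It is approached by step up from C5 and left by step down to C5.
Step away and step back to the same note — a neighbor tone (upper neighbor).

D5 is a neighbor tone.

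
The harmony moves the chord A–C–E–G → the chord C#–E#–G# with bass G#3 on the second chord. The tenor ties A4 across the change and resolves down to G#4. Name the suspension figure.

At the second chord the bass is G#3. The suspended A4 lies a ninth above the bass; after resolving down by step to G#4, the interval above the bass becomes an octave.
Suspension figures are named by those two intervals: 9–8.

9–8 suspension.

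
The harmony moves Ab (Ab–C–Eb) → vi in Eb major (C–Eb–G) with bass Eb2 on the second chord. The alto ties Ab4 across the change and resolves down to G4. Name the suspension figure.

4–3 suspension.

At the second chord the bass is Eb2. The suspended Ab4 lies a fourth above the bass; after resolving down by step to G4, the interval above the bass becomes a third.
Suspension figures are named by those two intervals: 4–3.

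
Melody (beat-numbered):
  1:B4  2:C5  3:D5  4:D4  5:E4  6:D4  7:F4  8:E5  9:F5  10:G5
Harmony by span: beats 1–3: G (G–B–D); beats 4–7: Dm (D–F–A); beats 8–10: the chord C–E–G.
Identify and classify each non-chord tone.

The harmony at that moment is G major triad (G, B, D); C5 is not a chord tone.
It is approached by step up from B4 and left by step up to D5.
Step in, step out in the same direction — a passing tone.
The harmony at that moment is D minor triad (D, F, A); E4 is not a chord tone.
It is approached by step up from D4 and left by step down to D4.
Step away and step back to the same note — a neighbor tone (upper neighbor).
The harmony at that moment is C major triad (C, E, G); F5 is not a chord tone.
It is approached by step up from E5 and left by step up to G5.
Step in, step out in the same direction — a passing tone.

C5 (beat 2) — passing tone; E4 (beat 5) — neighbor tone; F5 (beat 9) — passing tone.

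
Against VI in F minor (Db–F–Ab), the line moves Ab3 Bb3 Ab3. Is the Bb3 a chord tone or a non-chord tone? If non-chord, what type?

Non-chord tone — a neighbor tone.

The harmony at that moment is Db major triad (Db, F, Ab); Bb3 is not a chord tone.
It is approached by step up from Ab3 and left by step down to Ab3.
Step away and step back to the same note — a neighbor tone (upper neighbor).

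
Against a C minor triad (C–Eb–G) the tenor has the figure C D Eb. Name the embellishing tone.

D is a passing tone.

The harmony at that moment is C minor triad (C, Eb, G); D is not a chord tone.
It is approached by step up from C and left by step up to Eb.
Step in, step out in the same direction — a passing tone.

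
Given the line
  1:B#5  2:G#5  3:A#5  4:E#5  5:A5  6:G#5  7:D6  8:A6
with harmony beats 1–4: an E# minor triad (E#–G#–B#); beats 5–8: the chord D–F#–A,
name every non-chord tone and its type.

The harmony at that moment is E# minor triad (E#, G#, B#); A#5 is not a chord tone.
It is approached by step up from G#5 and left by leap down to E#5.
Step in, leap out — an escape tone.
The harmony at that moment is D major triad (D, F#, A); G#5 is not a chord tone.
It is approached by step down from A5 and left by leap up to D6.
Step in, leap out — an escape tone.

A#5 (beat 3) — escape tone; G#5 (beat 6) — escape tone.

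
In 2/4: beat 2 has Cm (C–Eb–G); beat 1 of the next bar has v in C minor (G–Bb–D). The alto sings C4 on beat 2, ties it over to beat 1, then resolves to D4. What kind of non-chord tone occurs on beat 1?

Retardation.

The harmony at that moment is G minor triad (G, Bb, D); C4 is not a chord tone.
It is held over (the same pitch as the preceding C4) and left by step up to D4.
Held over from the previous chord and resolving up by step — a retardation.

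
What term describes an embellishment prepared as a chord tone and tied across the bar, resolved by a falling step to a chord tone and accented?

Approach: by preparation — the pitch is first a chord tone, then held (tied or repeated) while the harmony changes under it. Departure: down by step. Metric position: strong.
A prepared dissonance that resolves downward by step — a suspension. (The same figure resolving upward would be a retardation.)

Suspension.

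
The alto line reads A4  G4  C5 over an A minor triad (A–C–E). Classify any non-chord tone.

G4 is an escape tone.

The harmony at that moment is A minor triad (A, C, E); G4 is not a chord tone.
It is approached by step down from A4 and left by leap up to C5.
Step in, leap out — an escape tone.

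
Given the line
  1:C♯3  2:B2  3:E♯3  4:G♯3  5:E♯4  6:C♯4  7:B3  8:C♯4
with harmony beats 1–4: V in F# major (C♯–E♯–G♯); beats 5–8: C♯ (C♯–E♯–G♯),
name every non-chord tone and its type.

The harmony at that moment is C♯ major triad (C♯, E♯, G♯); B2 is not a chord tone.
It is approached by step down from C♯3 and left by leap up to E♯3.
Step in, leap out — an escape tone.
The harmony at that moment is C♯ major triad (C♯, E♯, G♯); B3 is not a chord tone.
It is approached by step down from C♯4 and left by step up to C♯4.
Step away and step back to the same note — a neighbor tone (lower neighbor).

B2 (beat 2) — escape tone; B3 (beat 7) — neighbor tone.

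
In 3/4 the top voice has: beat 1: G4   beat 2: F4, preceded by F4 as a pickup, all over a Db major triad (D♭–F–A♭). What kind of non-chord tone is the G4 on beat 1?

Upper neighbor tone.

The harmony at that moment is D♭ major triad (D♭, F, A♭); G4 is not a chord tone.
It is approached by step up from F4 and left by step down to F4.
Step away and step back to the same note — a neighbor tone (upper neighbor).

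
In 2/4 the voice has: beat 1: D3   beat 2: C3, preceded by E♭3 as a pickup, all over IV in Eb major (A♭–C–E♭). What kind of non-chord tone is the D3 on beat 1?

Passing tone.

The harmony at that moment is A♭ major triad (A♭, C, E♭); D3 is not a chord tone.
It is approached by step down from E♭3 and left by step down to C3.
Step in, step out in the same direction — a passing tone.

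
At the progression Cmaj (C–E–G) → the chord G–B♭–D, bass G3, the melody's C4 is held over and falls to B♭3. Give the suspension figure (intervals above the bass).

4–3 suspension.

At the second chord the bass is G3. The suspended C4 lies a fourth above the bass; after resolving down by step to B♭3, the interval above the bass becomes a third.
Suspension figures are named by those two intervals: 4–3.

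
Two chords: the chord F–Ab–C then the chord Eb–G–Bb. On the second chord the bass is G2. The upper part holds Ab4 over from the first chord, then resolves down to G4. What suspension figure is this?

At the second chord the bass is G2. The suspended Ab4 lies a ninth above the bass; after resolving down by step to G4, the interval above the bass becomes an octave.
Suspension figures are named by those two intervals: 9–8.

9–8 suspension.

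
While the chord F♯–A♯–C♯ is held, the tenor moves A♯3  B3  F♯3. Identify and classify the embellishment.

The harmony at that moment is F♯ major triad (F♯, A♯, C♯); B3 is not a chord tone.
It is approached by step up from A♯3 and left by leap down to F♯3.
Step in, leap out — an escape tone.

B3 is an escape tone.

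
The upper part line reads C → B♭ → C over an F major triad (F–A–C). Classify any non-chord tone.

The harmony at that moment is F major triad (F, A, C); B♭ is not a chord tone.
It is approached by step down from C and left by step up to C.
Step away and step back to the same note — a neighbor tone (lower neighbor).

B♭ is a neighbor tone.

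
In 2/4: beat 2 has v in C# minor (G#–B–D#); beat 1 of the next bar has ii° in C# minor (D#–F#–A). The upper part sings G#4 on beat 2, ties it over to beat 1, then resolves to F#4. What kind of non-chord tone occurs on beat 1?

The harmony at that moment is D# diminished triad (D#, F#, A); G#4 is not a chord tone.
It is held over (the same pitch as the preceding G#4) and left by step down to F#4.
Held over from the previous chord and resolving down by step — a suspension.

Suspension.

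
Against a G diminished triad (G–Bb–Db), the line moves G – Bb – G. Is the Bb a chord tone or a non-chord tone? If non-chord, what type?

Chord tone (the third of G diminished triad).

G diminished triad contains G, Bb, Db; Bb is the third, so it is a chord tone.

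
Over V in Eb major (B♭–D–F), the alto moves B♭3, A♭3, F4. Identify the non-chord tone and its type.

The harmony at that moment is B♭ major triad (B♭, D, F); A♭3 is not a chord tone.
It is approached by step down from B♭3 and left by leap up to F4.
Step in, leap out — an escape tone.

A♭3 is an escape tone.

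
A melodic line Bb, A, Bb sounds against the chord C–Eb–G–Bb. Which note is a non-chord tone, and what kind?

The harmony at that moment is C minor seventh chord (C, Eb, G, Bb); A is not a chord tone.
It is approached by step down from Bb and left by step up to Bb.
Step away and step back to the same note — a neighbor tone (lower neighbor).

A is a neighbor tone.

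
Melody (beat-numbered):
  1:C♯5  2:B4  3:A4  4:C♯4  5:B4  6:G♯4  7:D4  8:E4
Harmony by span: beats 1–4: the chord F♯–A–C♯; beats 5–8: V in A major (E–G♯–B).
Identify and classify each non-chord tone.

The harmony at that moment is F♯ minor triad (F♯, A, C♯); B4 is not a chord tone.
It is approached by step down from C♯5 and left by step down to A4.
Step in, step out in the same direction — a passing tone.
The harmony at that moment is E major triad (E, G♯, B); D4 is not a chord tone.
It is approached by leap down from G♯4 and left by step up to E4.
Leap in, step out — an appoggiatura.

B4 (beat 2) — passing tone; D4 (beat 7) — appoggiatura.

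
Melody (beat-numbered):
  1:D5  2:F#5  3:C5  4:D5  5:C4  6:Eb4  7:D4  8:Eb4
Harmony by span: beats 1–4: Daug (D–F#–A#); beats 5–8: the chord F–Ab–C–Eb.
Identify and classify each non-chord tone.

C5 (beat 3) — appoggiatura; D4 (beat 7) — neighbor tone.

The harmony at that moment is D augmented triad (D, F#, A#); C5 is not a chord tone.
It is approached by leap down from F#5 and left by step up to D5.
Leap in, step out — an appoggiatura.
The harmony at that moment is F minor seventh chord (F, Ab, C, Eb); D4 is not a chord tone.
It is approached by step down from Eb4 and left by step up to Eb4.
Step away and step back to the same note — a neighbor tone (lower neighbor).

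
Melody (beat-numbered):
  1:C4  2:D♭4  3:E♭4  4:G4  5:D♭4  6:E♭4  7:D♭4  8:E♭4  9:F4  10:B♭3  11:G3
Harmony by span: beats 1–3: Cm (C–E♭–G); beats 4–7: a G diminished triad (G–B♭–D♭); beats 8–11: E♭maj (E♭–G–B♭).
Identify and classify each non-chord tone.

The harmony at that moment is C minor triad (C, E♭, G); D♭4 is not a chord tone.
It is approached by step up from C4 and left by step up to E♭4.
Step in, step out in the same direction — a passing tone.
The harmony at that moment is G diminished triad (G, B♭, D♭); E♭4 is not a chord tone.
It is approached by step up from D♭4 and left by step down to D♭4.
Step away and step back to the same note — a neighbor tone (upper neighbor).
The harmony at that moment is E♭ major triad (E♭, G, B♭); F4 is not a chord tone.
It is approached by step up from E♭4 and left by leap down to B♭3.
Step in, leap out — an escape tone.

D♭4 (beat 2) — passing tone; E♭4 (beat 6) — neighbor tone; F4 (beat 9) — escape tone.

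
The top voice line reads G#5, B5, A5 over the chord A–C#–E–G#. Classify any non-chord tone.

B5 is an appoggiatura.

The harmony at that moment is A major seventh chord (A, C#, E, G#); B5 is not a chord tone.
It is approached by leap up from G#5 and left by step down to A5.
Leap in, step out — an appoggiatura.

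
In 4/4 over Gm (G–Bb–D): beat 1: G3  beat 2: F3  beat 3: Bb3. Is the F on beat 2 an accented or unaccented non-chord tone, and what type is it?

The harmony at that moment is G minor triad (G, Bb, D); F3 is not a chord tone.
It is approached by step down from G3 and left by leap up to Bb3.
Step in, leap out — an escape tone.
It falls on a weak beat, so it is unaccented.

Unaccented escape tone.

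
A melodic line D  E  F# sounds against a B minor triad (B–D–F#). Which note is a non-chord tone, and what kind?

E is a passing tone.

The harmony at that moment is B minor triad (B, D, F#); E is not a chord tone.
It is approached by step up from D and left by step up to F#.
Step in, step out in the same direction — a passing tone.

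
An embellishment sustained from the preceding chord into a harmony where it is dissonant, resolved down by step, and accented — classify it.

Approach: by preparation — the pitch is first a chord tone, then held (tied or repeated) while the harmony changes under it. Departure: down by step. Metric position: strong.
A prepared dissonance that resolves downward by step — a suspension. (The same figure resolving upward would be a retardation.)

Suspension.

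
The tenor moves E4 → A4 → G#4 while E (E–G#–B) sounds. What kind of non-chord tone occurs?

A4 is an appoggiatura.

The harmony at that moment is E major triad (E, G#, B); A4 is not a chord tone.
It is approached by leap up from E4 and left by step down to G#4.
Leap in, step out — an appoggiatura.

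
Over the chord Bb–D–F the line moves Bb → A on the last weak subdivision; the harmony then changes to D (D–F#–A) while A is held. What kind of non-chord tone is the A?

The harmony at that moment is Bb major triad (Bb, D, F); A is not a chord tone.
It is approached by step down from Bb and then sustained as the same pitch into the next harmony.
Arriving early and becoming a chord tone when the harmony changes — an anticipation.

A is an anticipation.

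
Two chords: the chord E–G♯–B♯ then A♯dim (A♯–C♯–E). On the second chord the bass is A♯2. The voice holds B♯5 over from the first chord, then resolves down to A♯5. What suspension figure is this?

9–8 suspension.

At the second chord the bass is A♯2. The suspended B♯5 lies a ninth above the bass; after resolving down by step to A♯5, the interval above the bass becomes an octave.
Suspension figures are named by those two intervals: 9–8.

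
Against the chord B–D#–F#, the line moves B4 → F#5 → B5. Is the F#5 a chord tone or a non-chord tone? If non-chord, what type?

B major triad contains B, D#, F#; F# is the fifth, so it is a chord tone.

Chord tone (the fifth of B major triad).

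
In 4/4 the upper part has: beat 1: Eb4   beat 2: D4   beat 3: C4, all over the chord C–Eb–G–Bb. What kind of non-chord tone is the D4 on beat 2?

The harmony at that moment is C minor seventh chord (C, Eb, G, Bb); D4 is not a chord tone.
It is approached by step down from Eb4 and left by step down to C4.
Step in, step out in the same direction — a passing tone.

Passing tone.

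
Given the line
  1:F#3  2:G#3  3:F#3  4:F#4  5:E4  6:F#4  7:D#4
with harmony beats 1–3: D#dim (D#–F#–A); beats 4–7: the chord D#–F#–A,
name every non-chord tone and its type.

G#3 (beat 2) — neighbor tone; E4 (beat 5) — neighbor tone.

The harmony at that moment is D# diminished triad (D#, F#, A); G#3 is not a chord tone.
It is approached by step up from F#3 and left by step down to F#3.
Step away and step back to the same note — a neighbor tone (upper neighbor).
The harmony at that moment is D# diminished triad (D#, F#, A); E4 is not a chord tone.
It is approached by step down from F#4 and left by step up to F#4.
Step away and step back to the same note — a neighbor tone (lower neighbor).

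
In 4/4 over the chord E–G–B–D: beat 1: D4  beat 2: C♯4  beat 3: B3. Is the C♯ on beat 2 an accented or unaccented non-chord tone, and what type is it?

Unaccented passing tone.

The harmony at that moment is E minor seventh chord (E, G, B, D); C♯4 is not a chord tone.
It is approached by step down from D4 and left by step down to B3.
Step in, step out in the same direction — a passing tone.
It falls on a weak beat, so it is unaccented.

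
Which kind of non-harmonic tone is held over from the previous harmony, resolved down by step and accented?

Suspension.

Approach: by preparation — the pitch is first a chord tone, then held (tied or repeated) while the harmony changes under it. Departure: down by step. Metric position: strong.
A prepared dissonance that resolves downward by step — a suspension. (The same figure resolving upward would be a retardation.)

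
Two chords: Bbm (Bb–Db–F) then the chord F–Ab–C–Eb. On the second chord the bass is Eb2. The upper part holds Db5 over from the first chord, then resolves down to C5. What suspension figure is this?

At the second chord the bass is Eb2. The suspended Db5 lies a seventh above the bass; after resolving down by step to C5, the interval above the bass becomes a sixth.
Suspension figures are named by those two intervals: 7–6.

7–6 suspension.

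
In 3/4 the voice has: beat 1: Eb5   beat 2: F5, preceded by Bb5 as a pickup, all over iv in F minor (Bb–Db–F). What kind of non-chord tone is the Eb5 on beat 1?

Appoggiatura.

The harmony at that moment is Bb minor triad (Bb, Db, F); Eb5 is not a chord tone.
It is approached by leap down from Bb5 and left by step up to F5.
Leap in, step out, metrically accented — an appoggiatura.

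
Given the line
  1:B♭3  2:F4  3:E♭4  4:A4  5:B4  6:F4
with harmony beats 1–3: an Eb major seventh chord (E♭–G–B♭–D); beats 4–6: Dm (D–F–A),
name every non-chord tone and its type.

The harmony at that moment is E♭ major seventh chord (E♭, G, B♭, D); F4 is not a chord tone.
It is approached by leap up from B♭3 and left by step down to E♭4.
Leap in, step out — an appoggiatura.
The harmony at that moment is D minor triad (D, F, A); B4 is not a chord tone.
It is approached by step up from A4 and left by leap down to F4.
Step in, leap out — an escape tone.

F4 (beat 2) — appoggiatura; B4 (beat 5) — escape tone.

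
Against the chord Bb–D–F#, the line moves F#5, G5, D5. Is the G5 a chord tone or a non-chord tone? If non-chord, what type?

The harmony at that moment is Bb augmented triad (Bb, D, F#); G5 is not a chord tone.
It is approached by step up from F#5 and left by leap down to D5.
Step in, leap out — an escape tone.

Non-chord tone — an escape tone.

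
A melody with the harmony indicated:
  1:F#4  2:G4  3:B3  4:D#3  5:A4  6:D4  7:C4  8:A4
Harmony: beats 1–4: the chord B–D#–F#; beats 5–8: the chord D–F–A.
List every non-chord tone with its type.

G4 (beat 2) — escape tone; C4 (beat 7) — escape tone.

The harmony at that moment is B major triad (B, D#, F#); G4 is not a chord tone.
It is approached by step up from F#4 and left by leap down to B3.
Step in, leap out — an escape tone.
The harmony at that moment is D minor triad (D, F, A); C4 is not a chord tone.
It is approached by step down from D4 and left by leap up to A4.
Step in, leap out — an escape tone.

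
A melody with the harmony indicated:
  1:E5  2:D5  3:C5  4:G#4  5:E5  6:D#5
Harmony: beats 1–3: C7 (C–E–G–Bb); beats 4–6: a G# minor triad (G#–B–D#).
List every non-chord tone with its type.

D5 (beat 2) — passing tone; E5 (beat 5) — appoggiatura.

The harmony at that moment is C dominant seventh chord (C, E, G, Bb); D5 is not a chord tone.
It is approached by step down from E5 and left by step down to C5.
Step in, step out in the same direction — a passing tone.
The harmony at that moment is G# minor triad (G#, B, D#); E5 is not a chord tone.
It is approached by leap up from G#4 and left by step down to D#5.
Leap in, step out — an appoggiatura.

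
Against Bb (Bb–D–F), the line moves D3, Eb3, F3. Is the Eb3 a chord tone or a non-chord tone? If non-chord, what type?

Non-chord tone — a passing tone.

The harmony at that moment is Bb major triad (Bb, D, F); Eb3 is not a chord tone.
It is approached by step up from D3 and left by step up to F3.
Step in, step out in the same direction — a passing tone.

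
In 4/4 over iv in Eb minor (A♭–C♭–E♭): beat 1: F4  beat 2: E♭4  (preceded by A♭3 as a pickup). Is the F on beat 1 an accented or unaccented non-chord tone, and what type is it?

Accented appoggiatura.

The harmony at that moment is A♭ minor triad (A♭, C♭, E♭); F4 is not a chord tone.
It is approached by leap up from A♭3 and left by step down to E♭4.
Leap in, step out — an appoggiatura.
It falls on the downbeat, so it is accented.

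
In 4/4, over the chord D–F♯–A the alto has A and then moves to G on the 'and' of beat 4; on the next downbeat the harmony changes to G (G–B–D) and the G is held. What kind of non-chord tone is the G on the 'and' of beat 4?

The harmony at that moment is D major triad (D, F♯, A); G is not a chord tone.
It is approached by step down from A and then sustained as the same pitch into the next harmony.
Arriving early and becoming a chord tone when the harmony changes — an anticipation.

Anticipation.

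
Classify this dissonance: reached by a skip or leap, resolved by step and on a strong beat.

Appoggiatura.

Approach: by leap. Departure: by step. Metric position: strong.
Leap in, step out, in a metrically strong position — an appoggiatura. (It is the mirror image of the escape tone, which steps in and leaps out from a weak position.)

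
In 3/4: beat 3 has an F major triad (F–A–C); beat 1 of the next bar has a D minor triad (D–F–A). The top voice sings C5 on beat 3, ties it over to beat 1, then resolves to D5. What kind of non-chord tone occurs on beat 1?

The harmony at that moment is D minor triad (D, F, A); C5 is not a chord tone.
It is held over (the same pitch as the preceding C5) and left by step up to D5.
Held over from the previous chord and resolving up by step — a retardation.

Retardation.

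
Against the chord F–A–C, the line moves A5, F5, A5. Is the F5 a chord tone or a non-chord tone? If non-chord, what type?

F major triad contains F, A, C; F is the root, so it is a chord tone.

Chord tone (the root of F major triad).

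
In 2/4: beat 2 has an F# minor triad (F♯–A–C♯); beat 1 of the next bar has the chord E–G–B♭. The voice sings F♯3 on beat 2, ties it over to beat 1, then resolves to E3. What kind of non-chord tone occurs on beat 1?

Suspension.

The harmony at that moment is E diminished triad (E, G, B♭); F♯3 is not a chord tone.
It is held over (the same pitch as the preceding F♯3) and left by step down to E3.
Held over from the previous chord and resolving down by step — a suspension.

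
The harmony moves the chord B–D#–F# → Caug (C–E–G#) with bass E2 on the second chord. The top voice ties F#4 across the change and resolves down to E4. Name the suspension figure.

9–8 suspension.

At the second chord the bass is E2. The suspended F#4 lies a ninth above the bass; after resolving down by step to E4, the interval above the bass becomes an octave.
Suspension figures are named by those two intervals: 9–8.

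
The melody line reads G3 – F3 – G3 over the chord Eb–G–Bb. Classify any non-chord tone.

The harmony at that moment is Eb major triad (Eb, G, Bb); F3 is not a chord tone.
It is approached by step down from G3 and left by step up to G3.
Step away and step back to the same note — a neighbor tone (lower neighbor).

F3 is a neighbor tone.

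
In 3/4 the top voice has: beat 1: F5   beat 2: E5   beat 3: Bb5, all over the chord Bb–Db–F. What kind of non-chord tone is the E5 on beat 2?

The harmony at that moment is Bb minor triad (Bb, Db, F); E5 is not a chord tone.
It is approached by step down from F5 and left by leap up to Bb5.
Step in, leap out, on a weak beat — an escape tone.

Escape tone.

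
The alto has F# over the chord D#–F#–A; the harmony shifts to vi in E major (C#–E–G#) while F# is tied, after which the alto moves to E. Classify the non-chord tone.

F# is a suspension.

The harmony at that moment is C# minor triad (C#, E, G#); F# is not a chord tone.
It is held over (the same pitch as the preceding F#) and left by step down to E.
Held over from the previous chord and resolving down by step — a suspension.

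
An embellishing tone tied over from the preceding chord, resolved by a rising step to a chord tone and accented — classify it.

Retardation.

Approach: by preparation — the pitch is first a chord tone, then held (tied or repeated) while the harmony changes under it. Departure: up by step. Metric position: strong.
A prepared dissonance that resolves upward by step — a retardation. (The same figure resolving downward would be a suspension.)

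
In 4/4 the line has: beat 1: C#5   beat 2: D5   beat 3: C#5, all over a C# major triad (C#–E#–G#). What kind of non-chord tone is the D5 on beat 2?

The harmony at that moment is C# major triad (C#, E#, G#); D5 is not a chord tone.
It is approached by step up from C#5 and left by step down to C#5.
Step away and step back to the same note — a neighbor tone (upper neighbor).

Upper neighbor tone.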